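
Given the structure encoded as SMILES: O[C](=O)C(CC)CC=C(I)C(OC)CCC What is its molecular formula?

Walk through each heavy atom and fill implicit hydrogens from standard valence (C 4, N 3, O 2, S 2, halogen 1):
  atom 1: O, bond orders sum to 1 (valence 2) → 1 H
  atom 2: C with explicit H count 0
  atom 3: O, bond orders sum to 2 (valence 2) → 0 H
  atom 4: C, bond orders sum to 3 (valence 4) → 1 H
  atom 5: C, bond orders sum to 2 (valence 4) → 2 H
  atom 6: C, bond orders sum to 1 (valence 4) → 3 H
  atom 7: C, bond orders sum to 2 (valence 4) → 2 H
  atom 8: C, bond orders sum to 3 (valence 4) → 1 H
  atom 9: C, bond orders sum to 4 (valence 4) → 0 H
  atom 10: I (halogen, monovalent) → 0 H
  atom 11: C, bond orders sum to 3 (valence 4) → 1 H
  atom 12: O, bond orders sum to 2 (valence 2) → 0 H
  atom 13: C, bond orders sum to 1 (valence 4) → 3 H
  atom 14: C, bond orders sum to 2 (valence 4) → 2 H
  atom 15: C, bond orders sum to 2 (valence 4) → 2 H
  atom 16: C, bond orders sum to 1 (valence 4) → 3 H
Totals → C:12, H:21, I:1, O:3.

C12H21IO3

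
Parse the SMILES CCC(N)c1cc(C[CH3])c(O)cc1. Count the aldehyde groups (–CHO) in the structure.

Scan the SMILES for the aldehyde motif — none present.
Groups that are present: 1 hydroxyl, 1 primary amine.

0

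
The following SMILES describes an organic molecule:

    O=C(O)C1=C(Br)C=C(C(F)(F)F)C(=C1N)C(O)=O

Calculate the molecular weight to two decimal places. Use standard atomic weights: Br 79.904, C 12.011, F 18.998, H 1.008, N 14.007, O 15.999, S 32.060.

First, the molecular formula is C9H5BrF3NO4 (counting implicit H from valence).
  Br: 1 × 79.904 = 79.904
  C: 9 × 12.011 = 108.099
  F: 3 × 18.998 = 56.994
  H: 5 × 1.008 = 5.040
  N: 1 × 14.007 = 14.007
  O: 4 × 15.999 = 63.996
Sum: 1×79.904 + 9×12.011 + 3×18.998 + 5×1.008 + 1×14.007 + 4×15.999 = 328.040 → 328.04 g/mol.

328.04 g/mol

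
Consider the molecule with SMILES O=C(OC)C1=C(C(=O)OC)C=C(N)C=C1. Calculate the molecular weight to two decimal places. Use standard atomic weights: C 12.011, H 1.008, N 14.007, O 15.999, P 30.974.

209.20 g/mol

First, the molecular formula is C10H11NO4 (counting implicit H from valence).
  C: 10 × 12.011 = 120.110
  H: 11 × 1.008 = 11.088
  N: 1 × 14.007 = 14.007
  O: 4 × 15.999 = 63.996
Sum: 10×12.011 + 11×1.008 + 1×14.007 + 4×15.999 = 209.201 → 209.20 g/mol.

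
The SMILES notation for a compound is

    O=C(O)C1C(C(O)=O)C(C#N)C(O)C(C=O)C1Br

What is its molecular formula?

Walk through each heavy atom and fill implicit hydrogens from standard valence (C 4, N 3, O 2, S 2, halogen 1):
  atom 1: O, bond orders sum to 2 (valence 2) → 0 H
  atom 2: C, bond orders sum to 4 (valence 4) → 0 H
  atom 3: O, bond orders sum to 1 (valence 2) → 1 H
  atom 4: C, bond orders sum to 3 (valence 4) → 1 H
  atom 5: C, bond orders sum to 3 (valence 4) → 1 H
  atom 6: C, bond orders sum to 4 (valence 4) → 0 H
  atom 7: O, bond orders sum to 1 (valence 2) → 1 H
  atom 8: O, bond orders sum to 2 (valence 2) → 0 H
  atom 9: C, bond orders sum to 3 (valence 4) → 1 H
  atom 10: C, bond orders sum to 4 (valence 4) → 0 H
  atom 11: N, bond orders sum to 3 (valence 3) → 0 H
  atom 12: C, bond orders sum to 3 (valence 4) → 1 H
  atom 13: O, bond orders sum to 1 (valence 2) → 1 H
  atom 14: C, bond orders sum to 3 (valence 4) → 1 H
  atom 15: C, bond orders sum to 3 (valence 4) → 1 H
  atom 16: O, bond orders sum to 2 (valence 2) → 0 H
  atom 17: C, bond orders sum to 3 (valence 4) → 1 H
  atom 18: Br (halogen, monovalent) → 0 H
Totals → C:10, H:10, Br:1, N:1, O:6.
In Hill order: C10H10BrNO6.

C10H10BrNO6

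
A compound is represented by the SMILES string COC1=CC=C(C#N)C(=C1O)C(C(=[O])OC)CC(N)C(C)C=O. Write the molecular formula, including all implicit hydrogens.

C16H20N2O5

Walk through each heavy atom and fill implicit hydrogens from standard valence (C 4, N 3, O 2, S 2, halogen 1):
  atom 1: C, bond orders sum to 1 (valence 4) → 3 H
  atom 2: O, bond orders sum to 2 (valence 2) → 0 H
  atom 3: C, bond orders sum to 4 (valence 4) → 0 H
  atom 4: C, bond orders sum to 3 (valence 4) → 1 H
  atom 5: C, bond orders sum to 3 (valence 4) → 1 H
  atom 6: C, bond orders sum to 4 (valence 4) → 0 H
  atom 7: C, bond orders sum to 4 (valence 4) → 0 H
  atom 8: N, bond orders sum to 3 (valence 3) → 0 H
  atom 9: C, bond orders sum to 4 (valence 4) → 0 H
  atom 10: C, bond orders sum to 4 (valence 4) → 0 H
  atom 11: O, bond orders sum to 1 (valence 2) → 1 H
  atom 12: C, bond orders sum to 3 (valence 4) → 1 H
  atom 13: C, bond orders sum to 4 (valence 4) → 0 H
  atom 14: O with explicit H count 0
  atom 15: O, bond orders sum to 2 (valence 2) → 0 H
  atom 16: C, bond orders sum to 1 (valence 4) → 3 H
  atom 17: C, bond orders sum to 2 (valence 4) → 2 H
  atom 18: C, bond orders sum to 3 (valence 4) → 1 H
  atom 19: N, bond orders sum to 1 (valence 3) → 2 H
  atom 20: C, bond orders sum to 3 (valence 4) → 1 H
  atom 21: C, bond orders sum to 1 (valence 4) → 3 H
  atom 22: C, bond orders sum to 3 (valence 4) → 1 H
  atom 23: O, bond orders sum to 2 (valence 2) → 0 H
Totals → C:16, H:20, N:2, O:5.
In Hill order: C16H20N2O5.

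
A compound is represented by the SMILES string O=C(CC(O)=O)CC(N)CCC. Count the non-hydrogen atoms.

12

Every atom symbol written in the SMILES (organic subset) is one heavy atom; implicit H are not written.
Heavy atoms by element → C:8, N:1, O:3.
Total: 12.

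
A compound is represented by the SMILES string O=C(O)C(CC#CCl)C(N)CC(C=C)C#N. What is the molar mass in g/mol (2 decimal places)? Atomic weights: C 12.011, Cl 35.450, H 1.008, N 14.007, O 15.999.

240.69 g/mol

First, the molecular formula is C11H13ClN2O2 (counting implicit H from valence).
  C: 11 × 12.011 = 132.121
  Cl: 1 × 35.450 = 35.450
  H: 13 × 1.008 = 13.104
  N: 2 × 14.007 = 28.014
  O: 2 × 15.999 = 31.998
Sum: 11×12.011 + 1×35.450 + 13×1.008 + 2×14.007 + 2×15.999 = 240.687 → 240.69 g/mol.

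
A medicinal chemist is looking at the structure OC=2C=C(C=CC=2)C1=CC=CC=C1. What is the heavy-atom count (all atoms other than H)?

13

Every atom symbol written in the SMILES (organic subset) is one heavy atom; implicit H are not written.
Heavy atoms by element → C:12, O:1.
Total: 13.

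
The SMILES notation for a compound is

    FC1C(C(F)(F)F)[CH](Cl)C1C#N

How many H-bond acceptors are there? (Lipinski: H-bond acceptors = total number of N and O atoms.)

N atoms: 1; O atoms: 0.
Lipinski HBA = 1 + 0 = 1.

1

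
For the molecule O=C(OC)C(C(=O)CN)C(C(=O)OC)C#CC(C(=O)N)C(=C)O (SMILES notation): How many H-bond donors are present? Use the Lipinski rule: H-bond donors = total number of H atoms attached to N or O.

5

Donors: find every N or O and count the H atoms it carries.
  atom 1 (O): bond orders sum to 2 → 0 H
  atom 3 (O): bond orders sum to 2 → 0 H
  atom 7 (O): bond orders sum to 2 → 0 H
  atom 9 (N): bond orders sum to 1 → 2 H
  atom 12 (O): bond orders sum to 2 → 0 H
  atom 13 (O): bond orders sum to 2 → 0 H
  atom 19 (O): bond orders sum to 2 → 0 H
  atom 20 (N): bond orders sum to 1 → 2 H
  atom 23 (O): bond orders sum to 1 → 1 H
Lipinski HBD = 5.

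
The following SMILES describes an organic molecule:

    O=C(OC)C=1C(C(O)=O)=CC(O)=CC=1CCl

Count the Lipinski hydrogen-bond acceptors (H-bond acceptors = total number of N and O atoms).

N atoms: 0; O atoms: 5.
Lipinski HBA = 0 + 5 = 5.

5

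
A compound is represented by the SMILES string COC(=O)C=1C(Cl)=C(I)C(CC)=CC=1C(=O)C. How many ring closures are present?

1

In SMILES, each pair of matching ring-closure digits denotes one ring-closing bond; the number of such bonds equals the number of independent rings.
Ring-closure bonds here: 1.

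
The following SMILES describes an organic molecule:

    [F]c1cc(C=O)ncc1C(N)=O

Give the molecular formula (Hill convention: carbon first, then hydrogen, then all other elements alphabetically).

Walk through each heavy atom and fill implicit hydrogens from standard valence (C 4, N 3, O 2, S 2, halogen 1); for lowercase aromatic atoms, an aromatic c carries 1 H when it has two neighbours and 0 H with three, and aromatic n carries 0 H:
  atom 1: F with explicit H count 0
  atom 2: aromatic c, 3 neighbours → 0 H
  atom 3: aromatic c, 2 neighbours → 1 H
  atom 4: aromatic c, 3 neighbours → 0 H
  atom 5: C, bond orders sum to 3 (valence 4) → 1 H
  atom 6: O, bond orders sum to 2 (valence 2) → 0 H
  atom 7: aromatic n, 2 neighbours → 0 H
  atom 8: aromatic c, 2 neighbours → 1 H
  atom 9: aromatic c, 3 neighbours → 0 H
  atom 10: C, bond orders sum to 4 (valence 4) → 0 H
  atom 11: N, bond orders sum to 1 (valence 3) → 2 H
  atom 12: O, bond orders sum to 2 (valence 2) → 0 H
Totals → C:7, H:5, F:1, N:2, O:2.
In Hill order: C7H5FN2O2.

C7H5FN2O2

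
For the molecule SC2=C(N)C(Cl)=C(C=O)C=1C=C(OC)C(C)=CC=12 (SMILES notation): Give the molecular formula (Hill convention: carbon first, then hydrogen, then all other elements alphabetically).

C13H12ClNO2S

Walk through each heavy atom and fill implicit hydrogens from standard valence (C 4, N 3, O 2, S 2, halogen 1):
  atom 1: S, bond orders sum to 1 (valence 2) → 1 H
  atom 2: C, bond orders sum to 4 (valence 4) → 0 H
  atom 3: C, bond orders sum to 4 (valence 4) → 0 H
  atom 4: N, bond orders sum to 1 (valence 3) → 2 H
  atom 5: C, bond orders sum to 4 (valence 4) → 0 H
  atom 6: Cl (halogen, monovalent) → 0 H
  atom 7: C, bond orders sum to 4 (valence 4) → 0 H
  atom 8: C, bond orders sum to 3 (valence 4) → 1 H
  atom 9: O, bond orders sum to 2 (valence 2) → 0 H
  atom 10: C, bond orders sum to 4 (valence 4) → 0 H
  atom 11: C, bond orders sum to 3 (valence 4) → 1 H
  atom 12: C, bond orders sum to 4 (valence 4) → 0 H
  atom 13: O, bond orders sum to 2 (valence 2) → 0 H
  atom 14: C, bond orders sum to 1 (valence 4) → 3 H
  atom 15: C, bond orders sum to 4 (valence 4) → 0 H
  atom 16: C, bond orders sum to 1 (valence 4) → 3 H
  atom 17: C, bond orders sum to 3 (valence 4) → 1 H
  atom 18: C, bond orders sum to 4 (valence 4) → 0 H
Totals → C:13, H:12, Cl:1, N:1, O:2, S:1.
In Hill order: C13H12ClNO2S.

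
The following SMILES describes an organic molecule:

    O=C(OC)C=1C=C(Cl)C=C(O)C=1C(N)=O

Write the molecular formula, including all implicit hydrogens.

C9H8ClNO4

Walk through each heavy atom and fill implicit hydrogens from standard valence (C 4, N 3, O 2, S 2, halogen 1):
  atom 1: O, bond orders sum to 2 (valence 2) → 0 H
  atom 2: C, bond orders sum to 4 (valence 4) → 0 H
  atom 3: O, bond orders sum to 2 (valence 2) → 0 H
  atom 4: C, bond orders sum to 1 (valence 4) → 3 H
  atom 5: C, bond orders sum to 4 (valence 4) → 0 H
  atom 6: C, bond orders sum to 3 (valence 4) → 1 H
  atom 7: C, bond orders sum to 4 (valence 4) → 0 H
  atom 8: Cl (halogen, monovalent) → 0 H
  atom 9: C, bond orders sum to 3 (valence 4) → 1 H
  atom 10: C, bond orders sum to 4 (valence 4) → 0 H
  atom 11: O, bond orders sum to 1 (valence 2) → 1 H
  atom 12: C, bond orders sum to 4 (valence 4) → 0 H
  atom 13: C, bond orders sum to 4 (valence 4) → 0 H
  atom 14: N, bond orders sum to 1 (valence 3) → 2 H
  atom 15: O, bond orders sum to 2 (valence 2) → 0 H
Totals → C:9, H:8, Cl:1, N:1, O:4.
In Hill order: C9H8ClNO4.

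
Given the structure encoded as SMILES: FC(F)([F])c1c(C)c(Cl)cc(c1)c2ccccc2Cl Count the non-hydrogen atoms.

19

Every atom symbol written in the SMILES (organic subset) is one heavy atom; implicit H are not written.
Heavy atoms by element → C:14, Cl:2, F:3.
Total: 19.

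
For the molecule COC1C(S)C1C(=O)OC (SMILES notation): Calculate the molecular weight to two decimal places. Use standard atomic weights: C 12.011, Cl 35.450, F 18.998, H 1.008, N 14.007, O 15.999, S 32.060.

First, the molecular formula is C6H10O3S (counting implicit H from valence).
  C: 6 × 12.011 = 72.066
  H: 10 × 1.008 = 10.080
  O: 3 × 15.999 = 47.997
  S: 1 × 32.060 = 32.060
Sum: 6×12.011 + 10×1.008 + 3×15.999 + 1×32.060 = 162.203 → 162.20 g/mol.

162.20 g/mol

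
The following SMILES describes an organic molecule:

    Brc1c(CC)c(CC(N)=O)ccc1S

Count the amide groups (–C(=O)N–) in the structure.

1

The amide motif appears at heavy-atom position 8 in the SMILES.
Other groups present: 1 thiol.
Amide count: 1.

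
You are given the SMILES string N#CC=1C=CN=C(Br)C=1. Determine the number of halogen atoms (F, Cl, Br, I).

1

Halogen atoms appear at heavy-atom position 8 (1×Br).
Other groups present: 1 nitrile.
Halogen count: 1.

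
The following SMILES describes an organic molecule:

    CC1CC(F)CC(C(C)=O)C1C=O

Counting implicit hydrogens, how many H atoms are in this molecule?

15

Walk through each heavy atom and fill implicit hydrogens from standard valence (C 4, N 3, O 2, S 2, halogen 1):
  atom 1: C, bond orders sum to 1 (valence 4) → 3 H
  atom 2: C, bond orders sum to 3 (valence 4) → 1 H
  atom 3: C, bond orders sum to 2 (valence 4) → 2 H
  atom 4: C, bond orders sum to 3 (valence 4) → 1 H
  atom 5: F (halogen, monovalent) → 0 H
  atom 6: C, bond orders sum to 2 (valence 4) → 2 H
  atom 7: C, bond orders sum to 3 (valence 4) → 1 H
  atom 8: C, bond orders sum to 4 (valence 4) → 0 H
  atom 9: C, bond orders sum to 1 (valence 4) → 3 H
  atom 10: O, bond orders sum to 2 (valence 2) → 0 H
  atom 11: C, bond orders sum to 3 (valence 4) → 1 H
  atom 12: C, bond orders sum to 3 (valence 4) → 1 H
  atom 13: O, bond orders sum to 2 (valence 2) → 0 H
Total hydrogens: 15.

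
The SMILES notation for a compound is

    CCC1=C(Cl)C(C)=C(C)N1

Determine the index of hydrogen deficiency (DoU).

Molecular formula: C8H12ClN.
DoU = (2C + 2 + N − H − X) / 2, where X is the halogen count and O/S are ignored.
    = (2·8 + 2 + 1 − 12 − 1) / 2 = 6 / 2 = 3.

3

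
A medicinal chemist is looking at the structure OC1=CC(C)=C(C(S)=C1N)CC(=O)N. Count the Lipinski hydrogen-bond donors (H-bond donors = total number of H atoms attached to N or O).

5

Donors: find every N or O and count the H atoms it carries.
  atom 1 (O): bond orders sum to 1 → 1 H
  atom 10 (N): bond orders sum to 1 → 2 H
  atom 13 (O): bond orders sum to 2 → 0 H
  atom 14 (N): bond orders sum to 1 → 2 H
Lipinski HBD = 5.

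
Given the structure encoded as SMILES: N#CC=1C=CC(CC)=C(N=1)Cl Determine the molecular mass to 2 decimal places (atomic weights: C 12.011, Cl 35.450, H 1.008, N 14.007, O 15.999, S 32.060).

166.61 g/mol

First, the molecular formula is C8H7ClN2 (counting implicit H from valence).
  C: 8 × 12.011 = 96.088
  Cl: 1 × 35.450 = 35.450
  H: 7 × 1.008 = 7.056
  N: 2 × 14.007 = 28.014
Sum: 8×12.011 + 1×35.450 + 7×1.008 + 2×14.007 = 166.608 → 166.61 g/mol.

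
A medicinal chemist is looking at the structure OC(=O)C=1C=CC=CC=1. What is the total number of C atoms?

Count every carbon token in the SMILES (each C, including those in ring-closure positions and inside branches).
Carbon count: 7.

7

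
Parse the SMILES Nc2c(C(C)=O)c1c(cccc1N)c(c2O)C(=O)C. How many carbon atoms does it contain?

Count every carbon token in the SMILES (each C, including those in ring-closure positions and inside branches).
Carbon count: 14.

14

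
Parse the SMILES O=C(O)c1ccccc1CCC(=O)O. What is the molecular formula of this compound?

Walk through each heavy atom and fill implicit hydrogens from standard valence (C 4, N 3, O 2, S 2, halogen 1); for lowercase aromatic atoms, an aromatic c carries 1 H when it has two neighbours and 0 H with three, and aromatic n carries 0 H:
  atom 1: O, bond orders sum to 2 (valence 2) → 0 H
  atom 2: C, bond orders sum to 4 (valence 4) → 0 H
  atom 3: O, bond orders sum to 1 (valence 2) → 1 H
  atom 4: aromatic c, 3 neighbours → 0 H
  atom 5: aromatic c, 2 neighbours → 1 H
  atom 6: aromatic c, 2 neighbours → 1 H
  atom 7: aromatic c, 2 neighbours → 1 H
  atom 8: aromatic c, 2 neighbours → 1 H
  atom 9: aromatic c, 3 neighbours → 0 H
  atom 10: C, bond orders sum to 2 (valence 4) → 2 H
  atom 11: C, bond orders sum to 2 (valence 4) → 2 H
  atom 12: C, bond orders sum to 4 (valence 4) → 0 H
  atom 13: O, bond orders sum to 2 (valence 2) → 0 H
  atom 14: O, bond orders sum to 1 (valence 2) → 1 H
Totals → C:10, H:10, O:4.
In Hill order: C10H10O4.

C10H10O4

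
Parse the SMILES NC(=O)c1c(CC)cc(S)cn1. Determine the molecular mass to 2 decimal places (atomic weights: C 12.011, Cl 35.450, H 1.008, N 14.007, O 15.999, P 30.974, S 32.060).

182.24 g/mol

First, the molecular formula is C8H10N2OS (counting implicit H from valence).
  C: 8 × 12.011 = 96.088
  H: 10 × 1.008 = 10.080
  N: 2 × 14.007 = 28.014
  O: 1 × 15.999 = 15.999
  S: 1 × 32.060 = 32.060
Sum: 8×12.011 + 10×1.008 + 2×14.007 + 1×15.999 + 1×32.060 = 182.241 → 182.24 g/mol.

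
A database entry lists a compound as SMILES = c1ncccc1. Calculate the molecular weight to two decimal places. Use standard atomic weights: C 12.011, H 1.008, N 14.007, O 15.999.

79.10 g/mol

First, the molecular formula is C5H5N (counting implicit H from valence).
  C: 5 × 12.011 = 60.055
  H: 5 × 1.008 = 5.040
  N: 1 × 14.007 = 14.007
Sum: 5×12.011 + 5×1.008 + 1×14.007 = 79.102 → 79.10 g/mol.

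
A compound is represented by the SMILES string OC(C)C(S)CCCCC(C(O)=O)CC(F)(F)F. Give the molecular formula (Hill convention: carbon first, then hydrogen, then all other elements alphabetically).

C11H19F3O3S

Walk through each heavy atom and fill implicit hydrogens from standard valence (C 4, N 3, O 2, S 2, halogen 1):
  atom 1: O, bond orders sum to 1 (valence 2) → 1 H
  atom 2: C, bond orders sum to 3 (valence 4) → 1 H
  atom 3: C, bond orders sum to 1 (valence 4) → 3 H
  atom 4: C, bond orders sum to 3 (valence 4) → 1 H
  atom 5: S, bond orders sum to 1 (valence 2) → 1 H
  atom 6: C, bond orders sum to 2 (valence 4) → 2 H
  atom 7: C, bond orders sum to 2 (valence 4) → 2 H
  atom 8: C, bond orders sum to 2 (valence 4) → 2 H
  atom 9: C, bond orders sum to 2 (valence 4) → 2 H
  atom 10: C, bond orders sum to 3 (valence 4) → 1 H
  atom 11: C, bond orders sum to 4 (valence 4) → 0 H
  atom 12: O, bond orders sum to 1 (valence 2) → 1 H
  atom 13: O, bond orders sum to 2 (valence 2) → 0 H
  atom 14: C, bond orders sum to 2 (valence 4) → 2 H
  atom 15: C, bond orders sum to 4 (valence 4) → 0 H
  atom 16: F (halogen, monovalent) → 0 H
  atom 17: F (halogen, monovalent) → 0 H
  atom 18: F (halogen, monovalent) → 0 H
Totals → C:11, H:19, F:3, O:3, S:1.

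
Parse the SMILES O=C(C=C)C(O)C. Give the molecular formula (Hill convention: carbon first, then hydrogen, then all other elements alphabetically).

C5H8O2

Walk through each heavy atom and fill implicit hydrogens from standard valence (C 4, N 3, O 2, S 2, halogen 1):
  atom 1: O, bond orders sum to 2 (valence 2) → 0 H
  atom 2: C, bond orders sum to 4 (valence 4) → 0 H
  atom 3: C, bond orders sum to 3 (valence 4) → 1 H
  atom 4: C, bond orders sum to 2 (valence 4) → 2 H
  atom 5: C, bond orders sum to 3 (valence 4) → 1 H
  atom 6: O, bond orders sum to 1 (valence 2) → 1 H
  atom 7: C, bond orders sum to 1 (valence 4) → 3 H
Totals → C:5, H:8, O:2.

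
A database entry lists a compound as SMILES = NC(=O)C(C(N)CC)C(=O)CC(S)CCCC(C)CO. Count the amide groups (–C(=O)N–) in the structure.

The amide motif appears at heavy-atom position 2 in the SMILES.
Other groups present: 1 hydroxyl, 1 ketone, 1 primary amine, 1 thiol.
Amide count: 1.

1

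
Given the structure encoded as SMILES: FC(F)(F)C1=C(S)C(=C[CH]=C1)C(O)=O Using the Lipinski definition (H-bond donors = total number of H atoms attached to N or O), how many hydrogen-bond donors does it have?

1

Donors: find every N or O and count the H atoms it carries.
  atom 13 (O): bond orders sum to 1 → 1 H
  atom 14 (O): bond orders sum to 2 → 0 H
Lipinski HBD = 1.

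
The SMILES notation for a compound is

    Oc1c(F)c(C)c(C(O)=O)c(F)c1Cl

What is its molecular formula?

C8H5ClF2O3

Walk through each heavy atom and fill implicit hydrogens from standard valence (C 4, N 3, O 2, S 2, halogen 1); for lowercase aromatic atoms, an aromatic c carries 1 H when it has two neighbours and 0 H with three, and aromatic n carries 0 H:
  atom 1: O, bond orders sum to 1 (valence 2) → 1 H
  atom 2: aromatic c, 3 neighbours → 0 H
  atom 3: aromatic c, 3 neighbours → 0 H
  atom 4: F (halogen, monovalent) → 0 H
  atom 5: aromatic c, 3 neighbours → 0 H
  atom 6: C, bond orders sum to 1 (valence 4) → 3 H
  atom 7: aromatic c, 3 neighbours → 0 H
  atom 8: C, bond orders sum to 4 (valence 4) → 0 H
  atom 9: O, bond orders sum to 1 (valence 2) → 1 H
  atom 10: O, bond orders sum to 2 (valence 2) → 0 H
  atom 11: aromatic c, 3 neighbours → 0 H
  atom 12: F (halogen, monovalent) → 0 H
  atom 13: aromatic c, 3 neighbours → 0 H
  atom 14: Cl (halogen, monovalent) → 0 H
Totals → C:8, H:5, Cl:1, F:2, O:3.
In Hill order: C8H5ClF2O3.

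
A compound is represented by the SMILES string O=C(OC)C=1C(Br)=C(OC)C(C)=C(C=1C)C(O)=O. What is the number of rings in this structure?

1

In SMILES, each pair of matching ring-closure digits denotes one ring-closing bond; the number of such bonds equals the number of independent rings.
Ring-closure bonds here: 1.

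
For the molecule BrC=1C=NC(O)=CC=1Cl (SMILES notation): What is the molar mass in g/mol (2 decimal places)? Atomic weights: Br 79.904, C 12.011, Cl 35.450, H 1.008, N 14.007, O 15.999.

208.44 g/mol

First, the molecular formula is C5H3BrClNO (counting implicit H from valence).
  Br: 1 × 79.904 = 79.904
  C: 5 × 12.011 = 60.055
  Cl: 1 × 35.450 = 35.450
  H: 3 × 1.008 = 3.024
  N: 1 × 14.007 = 14.007
  O: 1 × 15.999 = 15.999
Sum: 1×79.904 + 5×12.011 + 1×35.450 + 3×1.008 + 1×14.007 + 1×15.999 = 208.439 → 208.44 g/mol.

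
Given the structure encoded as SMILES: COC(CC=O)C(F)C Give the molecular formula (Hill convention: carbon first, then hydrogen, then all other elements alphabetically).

C6H11FO2

Walk through each heavy atom and fill implicit hydrogens from standard valence (C 4, N 3, O 2, S 2, halogen 1):
  atom 1: C, bond orders sum to 1 (valence 4) → 3 H
  atom 2: O, bond orders sum to 2 (valence 2) → 0 H
  atom 3: C, bond orders sum to 3 (valence 4) → 1 H
  atom 4: C, bond orders sum to 2 (valence 4) → 2 H
  atom 5: C, bond orders sum to 3 (valence 4) → 1 H
  atom 6: O, bond orders sum to 2 (valence 2) → 0 H
  atom 7: C, bond orders sum to 3 (valence 4) → 1 H
  atom 8: F (halogen, monovalent) → 0 H
  atom 9: C, bond orders sum to 1 (valence 4) → 3 H
Totals → C:6, H:11, F:1, O:2.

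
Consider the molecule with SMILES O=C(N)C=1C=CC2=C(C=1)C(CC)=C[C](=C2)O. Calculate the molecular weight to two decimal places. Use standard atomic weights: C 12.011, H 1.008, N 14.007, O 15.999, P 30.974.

215.25 g/mol

First, the molecular formula is C13H13NO2 (counting implicit H from valence).
  C: 13 × 12.011 = 156.143
  H: 13 × 1.008 = 13.104
  N: 1 × 14.007 = 14.007
  O: 2 × 15.999 = 31.998
Sum: 13×12.011 + 13×1.008 + 1×14.007 + 2×15.999 = 215.252 → 215.25 g/mol.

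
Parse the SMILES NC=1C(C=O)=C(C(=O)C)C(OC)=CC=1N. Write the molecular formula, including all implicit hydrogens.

C10H12N2O3

Walk through each heavy atom and fill implicit hydrogens from standard valence (C 4, N 3, O 2, S 2, halogen 1):
  atom 1: N, bond orders sum to 1 (valence 3) → 2 H
  atom 2: C, bond orders sum to 4 (valence 4) → 0 H
  atom 3: C, bond orders sum to 4 (valence 4) → 0 H
  atom 4: C, bond orders sum to 3 (valence 4) → 1 H
  atom 5: O, bond orders sum to 2 (valence 2) → 0 H
  atom 6: C, bond orders sum to 4 (valence 4) → 0 H
  atom 7: C, bond orders sum to 4 (valence 4) → 0 H
  atom 8: O, bond orders sum to 2 (valence 2) → 0 H
  atom 9: C, bond orders sum to 1 (valence 4) → 3 H
  atom 10: C, bond orders sum to 4 (valence 4) → 0 H
  atom 11: O, bond orders sum to 2 (valence 2) → 0 H
  atom 12: C, bond orders sum to 1 (valence 4) → 3 H
  atom 13: C, bond orders sum to 3 (valence 4) → 1 H
  atom 14: C, bond orders sum to 4 (valence 4) → 0 H
  atom 15: N, bond orders sum to 1 (valence 3) → 2 H
Totals → C:10, H:12, N:2, O:3.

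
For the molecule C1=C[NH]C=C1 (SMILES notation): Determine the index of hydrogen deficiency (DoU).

3

Degree of unsaturation = (number of rings) + (number of π bonds).
Ring closures in the SMILES: 1.
π bonds: 2 double bonds (each 1 DoU) → 2 DoU from unsaturation.
Total DoU = 1 + 2 = 3.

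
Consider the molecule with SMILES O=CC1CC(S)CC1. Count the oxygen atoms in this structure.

Scan the SMILES for O atoms (remember two-letter symbols like Cl and Br are single atoms).
Oxygen count: 1.

1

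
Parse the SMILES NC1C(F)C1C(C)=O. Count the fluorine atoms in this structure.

1

Scan the SMILES for F atoms (remember two-letter symbols like Cl and Br are single atoms).
Fluorine count: 1.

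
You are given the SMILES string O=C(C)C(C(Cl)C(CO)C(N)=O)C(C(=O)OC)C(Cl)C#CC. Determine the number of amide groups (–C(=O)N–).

The amide motif appears at heavy-atom position 10 in the SMILES.
Other groups present: 1 alkyne, 1 ester, 1 hydroxyl, 1 ketone.
Amide count: 1.

1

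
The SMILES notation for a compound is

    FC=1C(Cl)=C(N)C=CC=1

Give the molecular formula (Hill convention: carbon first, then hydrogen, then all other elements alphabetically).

C6H5ClFN

Walk through each heavy atom and fill implicit hydrogens from standard valence (C 4, N 3, O 2, S 2, halogen 1):
  atom 1: F (halogen, monovalent) → 0 H
  atom 2: C, bond orders sum to 4 (valence 4) → 0 H
  atom 3: C, bond orders sum to 4 (valence 4) → 0 H
  atom 4: Cl (halogen, monovalent) → 0 H
  atom 5: C, bond orders sum to 4 (valence 4) → 0 H
  atom 6: N, bond orders sum to 1 (valence 3) → 2 H
  atom 7: C, bond orders sum to 3 (valence 4) → 1 H
  atom 8: C, bond orders sum to 3 (valence 4) → 1 H
  atom 9: C, bond orders sum to 3 (valence 4) → 1 H
Totals → C:6, H:5, Cl:1, F:1, N:1.
In Hill order: C6H5ClFN.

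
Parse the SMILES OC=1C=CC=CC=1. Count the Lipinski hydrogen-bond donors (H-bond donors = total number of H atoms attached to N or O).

Donors: find every N or O and count the H atoms it carries.
  atom 1 (O): bond orders sum to 1 → 1 H
Lipinski HBD = 1.

1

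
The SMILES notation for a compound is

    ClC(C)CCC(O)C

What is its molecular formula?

Walk through each heavy atom and fill implicit hydrogens from standard valence (C 4, N 3, O 2, S 2, halogen 1):
  atom 1: Cl (halogen, monovalent) → 0 H
  atom 2: C, bond orders sum to 3 (valence 4) → 1 H
  atom 3: C, bond orders sum to 1 (valence 4) → 3 H
  atom 4: C, bond orders sum to 2 (valence 4) → 2 H
  atom 5: C, bond orders sum to 2 (valence 4) → 2 H
  atom 6: C, bond orders sum to 3 (valence 4) → 1 H
  atom 7: O, bond orders sum to 1 (valence 2) → 1 H
  atom 8: C, bond orders sum to 1 (valence 4) → 3 H
Totals → C:6, H:13, Cl:1, O:1.
In Hill order: C6H13ClO.

C6H13ClO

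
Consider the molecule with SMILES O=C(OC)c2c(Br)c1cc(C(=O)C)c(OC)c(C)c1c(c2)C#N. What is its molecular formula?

Walk through each heavy atom and fill implicit hydrogens from standard valence (C 4, N 3, O 2, S 2, halogen 1); for lowercase aromatic atoms, an aromatic c carries 1 H when it has two neighbours and 0 H with three, and aromatic n carries 0 H:
  atom 1: O, bond orders sum to 2 (valence 2) → 0 H
  atom 2: C, bond orders sum to 4 (valence 4) → 0 H
  atom 3: O, bond orders sum to 2 (valence 2) → 0 H
  atom 4: C, bond orders sum to 1 (valence 4) → 3 H
  atom 5: aromatic c, 3 neighbours → 0 H
  atom 6: aromatic c, 3 neighbours → 0 H
  atom 7: Br (halogen, monovalent) → 0 H
  atom 8: aromatic c, 3 neighbours → 0 H
  atom 9: aromatic c, 2 neighbours → 1 H
  atom 10: aromatic c, 3 neighbours → 0 H
  atom 11: C, bond orders sum to 4 (valence 4) → 0 H
  atom 12: O, bond orders sum to 2 (valence 2) → 0 H
  atom 13: C, bond orders sum to 1 (valence 4) → 3 H
  atom 14: aromatic c, 3 neighbours → 0 H
  atom 15: O, bond orders sum to 2 (valence 2) → 0 H
  atom 16: C, bond orders sum to 1 (valence 4) → 3 H
  atom 17: aromatic c, 3 neighbours → 0 H
  atom 18: C, bond orders sum to 1 (valence 4) → 3 H
  atom 19: aromatic c, 3 neighbours → 0 H
  atom 20: aromatic c, 3 neighbours → 0 H
  atom 21: aromatic c, 2 neighbours → 1 H
  atom 22: C, bond orders sum to 4 (valence 4) → 0 H
  atom 23: N, bond orders sum to 3 (valence 3) → 0 H
Totals → C:17, H:14, Br:1, N:1, O:4.

C17H14BrNO4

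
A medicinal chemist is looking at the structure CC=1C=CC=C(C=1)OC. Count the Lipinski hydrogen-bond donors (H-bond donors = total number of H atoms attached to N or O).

Donors: find every N or O and count the H atoms it carries.
  atom 8 (O): bond orders sum to 2 → 0 H
Lipinski HBD = 0.

0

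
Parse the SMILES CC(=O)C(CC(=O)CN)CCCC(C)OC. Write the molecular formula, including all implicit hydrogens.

C12H23NO3

Walk through each heavy atom and fill implicit hydrogens from standard valence (C 4, N 3, O 2, S 2, halogen 1):
  atom 1: C, bond orders sum to 1 (valence 4) → 3 H
  atom 2: C, bond orders sum to 4 (valence 4) → 0 H
  atom 3: O, bond orders sum to 2 (valence 2) → 0 H
  atom 4: C, bond orders sum to 3 (valence 4) → 1 H
  atom 5: C, bond orders sum to 2 (valence 4) → 2 H
  atom 6: C, bond orders sum to 4 (valence 4) → 0 H
  atom 7: O, bond orders sum to 2 (valence 2) → 0 H
  atom 8: C, bond orders sum to 2 (valence 4) → 2 H
  atom 9: N, bond orders sum to 1 (valence 3) → 2 H
  atom 10: C, bond orders sum to 2 (valence 4) → 2 H
  atom 11: C, bond orders sum to 2 (valence 4) → 2 H
  atom 12: C, bond orders sum to 2 (valence 4) → 2 H
  atom 13: C, bond orders sum to 3 (valence 4) → 1 H
  atom 14: C, bond orders sum to 1 (valence 4) → 3 H
  atom 15: O, bond orders sum to 2 (valence 2) → 0 H
  atom 16: C, bond orders sum to 1 (valence 4) → 3 H
Totals → C:12, H:23, N:1, O:3.
In Hill order: C12H23NO3.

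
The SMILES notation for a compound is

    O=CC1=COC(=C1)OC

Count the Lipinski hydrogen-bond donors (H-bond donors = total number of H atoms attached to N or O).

0

Donors: find every N or O and count the H atoms it carries.
  atom 1 (O): bond orders sum to 2 → 0 H
  atom 5 (O): bond orders sum to 2 → 0 H
  atom 8 (O): bond orders sum to 2 → 0 H
Lipinski HBD = 0.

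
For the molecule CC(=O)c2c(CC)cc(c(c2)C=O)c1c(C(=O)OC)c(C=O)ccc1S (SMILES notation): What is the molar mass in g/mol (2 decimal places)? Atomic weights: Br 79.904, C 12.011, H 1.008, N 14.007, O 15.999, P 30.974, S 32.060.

First, the molecular formula is C20H18O5S (counting implicit H from valence).
  C: 20 × 12.011 = 240.220
  H: 18 × 1.008 = 18.144
  O: 5 × 15.999 = 79.995
  S: 1 × 32.060 = 32.060
Sum: 20×12.011 + 18×1.008 + 5×15.999 + 1×32.060 = 370.419 → 370.42 g/mol.

370.42 g/mol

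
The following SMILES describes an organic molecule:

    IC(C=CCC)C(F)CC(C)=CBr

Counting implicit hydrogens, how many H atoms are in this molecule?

Walk through each heavy atom and fill implicit hydrogens from standard valence (C 4, N 3, O 2, S 2, halogen 1):
  atom 1: I (halogen, monovalent) → 0 H
  atom 2: C, bond orders sum to 3 (valence 4) → 1 H
  atom 3: C, bond orders sum to 3 (valence 4) → 1 H
  atom 4: C, bond orders sum to 3 (valence 4) → 1 H
  atom 5: C, bond orders sum to 2 (valence 4) → 2 H
  atom 6: C, bond orders sum to 1 (valence 4) → 3 H
  atom 7: C, bond orders sum to 3 (valence 4) → 1 H
  atom 8: F (halogen, monovalent) → 0 H
  atom 9: C, bond orders sum to 2 (valence 4) → 2 H
  atom 10: C, bond orders sum to 4 (valence 4) → 0 H
  atom 11: C, bond orders sum to 1 (valence 4) → 3 H
  atom 12: C, bond orders sum to 3 (valence 4) → 1 H
  atom 13: Br (halogen, monovalent) → 0 H
Total hydrogens: 15.

15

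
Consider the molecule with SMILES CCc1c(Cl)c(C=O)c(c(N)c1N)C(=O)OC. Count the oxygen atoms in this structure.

3

Scan the SMILES for O atoms (remember two-letter symbols like Cl and Br are single atoms).
Oxygen count: 3.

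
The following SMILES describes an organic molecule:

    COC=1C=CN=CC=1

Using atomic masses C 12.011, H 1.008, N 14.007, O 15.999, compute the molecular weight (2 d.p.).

First, the molecular formula is C6H7NO (counting implicit H from valence).
  C: 6 × 12.011 = 72.066
  H: 7 × 1.008 = 7.056
  N: 1 × 14.007 = 14.007
  O: 1 × 15.999 = 15.999
Sum: 6×12.011 + 7×1.008 + 1×14.007 + 1×15.999 = 109.128 → 109.13 g/mol.

109.13 g/mol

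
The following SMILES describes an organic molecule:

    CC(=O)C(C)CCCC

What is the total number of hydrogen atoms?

16

Walk through each heavy atom and fill implicit hydrogens from standard valence (C 4, N 3, O 2, S 2, halogen 1):
  atom 1: C, bond orders sum to 1 (valence 4) → 3 H
  atom 2: C, bond orders sum to 4 (valence 4) → 0 H
  atom 3: O, bond orders sum to 2 (valence 2) → 0 H
  atom 4: C, bond orders sum to 3 (valence 4) → 1 H
  atom 5: C, bond orders sum to 1 (valence 4) → 3 H
  atom 6: C, bond orders sum to 2 (valence 4) → 2 H
  atom 7: C, bond orders sum to 2 (valence 4) → 2 H
  atom 8: C, bond orders sum to 2 (valence 4) → 2 H
  atom 9: C, bond orders sum to 1 (valence 4) → 3 H
Total hydrogens: 16.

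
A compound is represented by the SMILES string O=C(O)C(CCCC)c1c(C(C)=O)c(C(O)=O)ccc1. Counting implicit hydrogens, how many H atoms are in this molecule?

18

Walk through each heavy atom and fill implicit hydrogens from standard valence (C 4, N 3, O 2, S 2, halogen 1); for lowercase aromatic atoms, an aromatic c carries 1 H when it has two neighbours and 0 H with three, and aromatic n carries 0 H:
  atom 1: O, bond orders sum to 2 (valence 2) → 0 H
  atom 2: C, bond orders sum to 4 (valence 4) → 0 H
  atom 3: O, bond orders sum to 1 (valence 2) → 1 H
  atom 4: C, bond orders sum to 3 (valence 4) → 1 H
  atom 5: C, bond orders sum to 2 (valence 4) → 2 H
  atom 6: C, bond orders sum to 2 (valence 4) → 2 H
  atom 7: C, bond orders sum to 2 (valence 4) → 2 H
  atom 8: C, bond orders sum to 1 (valence 4) → 3 H
  atom 9: aromatic c, 3 neighbours → 0 H
  atom 10: aromatic c, 3 neighbours → 0 H
  atom 11: C, bond orders sum to 4 (valence 4) → 0 H
  atom 12: C, bond orders sum to 1 (valence 4) → 3 H
  atom 13: O, bond orders sum to 2 (valence 2) → 0 H
  atom 14: aromatic c, 3 neighbours → 0 H
  atom 15: C, bond orders sum to 4 (valence 4) → 0 H
  atom 16: O, bond orders sum to 1 (valence 2) → 1 H
  atom 17: O, bond orders sum to 2 (valence 2) → 0 H
  atom 18: aromatic c, 2 neighbours → 1 H
  atom 19: aromatic c, 2 neighbours → 1 H
  atom 20: aromatic c, 2 neighbours → 1 H
Total hydrogens: 18.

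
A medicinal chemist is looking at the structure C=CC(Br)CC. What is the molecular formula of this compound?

Walk through each heavy atom and fill implicit hydrogens from standard valence (C 4, N 3, O 2, S 2, halogen 1):
  atom 1: C, bond orders sum to 2 (valence 4) → 2 H
  atom 2: C, bond orders sum to 3 (valence 4) → 1 H
  atom 3: C, bond orders sum to 3 (valence 4) → 1 H
  atom 4: Br (halogen, monovalent) → 0 H
  atom 5: C, bond orders sum to 2 (valence 4) → 2 H
  atom 6: C, bond orders sum to 1 (valence 4) → 3 H
Totals → C:5, H:9, Br:1.
In Hill order: C5H9Br.

C5H9Br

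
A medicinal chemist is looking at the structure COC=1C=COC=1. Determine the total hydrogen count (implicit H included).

Walk through each heavy atom and fill implicit hydrogens from standard valence (C 4, N 3, O 2, S 2, halogen 1):
  atom 1: C, bond orders sum to 1 (valence 4) → 3 H
  atom 2: O, bond orders sum to 2 (valence 2) → 0 H
  atom 3: C, bond orders sum to 4 (valence 4) → 0 H
  atom 4: C, bond orders sum to 3 (valence 4) → 1 H
  atom 5: C, bond orders sum to 3 (valence 4) → 1 H
  atom 6: O, bond orders sum to 2 (valence 2) → 0 H
  atom 7: C, bond orders sum to 3 (valence 4) → 1 H
Total hydrogens: 6.

6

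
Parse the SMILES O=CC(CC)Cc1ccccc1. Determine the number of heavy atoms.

12

Every atom symbol written in the SMILES (organic subset) is one heavy atom; implicit H are not written.
Heavy atoms by element → C:11, O:1.
Total: 12.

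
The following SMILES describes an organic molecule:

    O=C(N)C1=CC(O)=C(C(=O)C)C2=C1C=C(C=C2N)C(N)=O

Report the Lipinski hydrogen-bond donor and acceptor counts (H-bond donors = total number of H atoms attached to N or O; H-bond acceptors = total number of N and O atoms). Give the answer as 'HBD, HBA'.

Donors: find every N or O and count the H atoms it carries.
  atom 1 (O): bond orders sum to 2 → 0 H
  atom 3 (N): bond orders sum to 1 → 2 H
  atom 7 (O): bond orders sum to 1 → 1 H
  atom 10 (O): bond orders sum to 2 → 0 H
  atom 18 (N): bond orders sum to 1 → 2 H
  atom 20 (N): bond orders sum to 1 → 2 H
  atom 21 (O): bond orders sum to 2 → 0 H
Lipinski HBD = 7.
Acceptors: N atoms = 3, O atoms = 4 → HBA = 7.

7, 7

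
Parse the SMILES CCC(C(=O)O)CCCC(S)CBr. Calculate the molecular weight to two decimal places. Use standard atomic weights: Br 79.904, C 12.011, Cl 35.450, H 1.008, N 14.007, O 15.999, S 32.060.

269.20 g/mol

First, the molecular formula is C9H17BrO2S (counting implicit H from valence).
  Br: 1 × 79.904 = 79.904
  C: 9 × 12.011 = 108.099
  H: 17 × 1.008 = 17.136
  O: 2 × 15.999 = 31.998
  S: 1 × 32.060 = 32.060
Sum: 1×79.904 + 9×12.011 + 17×1.008 + 2×15.999 + 1×32.060 = 269.197 → 269.20 g/mol.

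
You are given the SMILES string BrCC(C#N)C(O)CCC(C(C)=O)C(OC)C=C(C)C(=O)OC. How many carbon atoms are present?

16

Count every carbon token in the SMILES (each C, including those in ring-closure positions and inside branches).
Carbon count: 16.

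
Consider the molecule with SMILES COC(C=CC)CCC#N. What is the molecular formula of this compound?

C8H13NO

Walk through each heavy atom and fill implicit hydrogens from standard valence (C 4, N 3, O 2, S 2, halogen 1):
  atom 1: C, bond orders sum to 1 (valence 4) → 3 H
  atom 2: O, bond orders sum to 2 (valence 2) → 0 H
  atom 3: C, bond orders sum to 3 (valence 4) → 1 H
  atom 4: C, bond orders sum to 3 (valence 4) → 1 H
  atom 5: C, bond orders sum to 3 (valence 4) → 1 H
  atom 6: C, bond orders sum to 1 (valence 4) → 3 H
  atom 7: C, bond orders sum to 2 (valence 4) → 2 H
  atom 8: C, bond orders sum to 2 (valence 4) → 2 H
  atom 9: C, bond orders sum to 4 (valence 4) → 0 H
  atom 10: N, bond orders sum to 3 (valence 3) → 0 H
Totals → C:8, H:13, N:1, O:1.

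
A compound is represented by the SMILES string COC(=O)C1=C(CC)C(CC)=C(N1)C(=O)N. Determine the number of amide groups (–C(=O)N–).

The amide motif appears at heavy-atom position 14 in the SMILES.
Other groups present: 1 ester.
Amide count: 1.

1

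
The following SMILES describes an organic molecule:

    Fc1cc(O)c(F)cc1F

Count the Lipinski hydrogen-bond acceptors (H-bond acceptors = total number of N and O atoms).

N atoms: 0; O atoms: 1.
Lipinski HBA = 0 + 1 = 1.

1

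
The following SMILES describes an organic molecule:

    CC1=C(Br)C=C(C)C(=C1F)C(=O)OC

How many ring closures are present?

1

In SMILES, each pair of matching ring-closure digits denotes one ring-closing bond; the number of such bonds equals the number of independent rings.
Ring-closure bonds here: 1.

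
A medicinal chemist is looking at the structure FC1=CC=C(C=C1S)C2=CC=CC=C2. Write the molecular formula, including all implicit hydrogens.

Walk through each heavy atom and fill implicit hydrogens from standard valence (C 4, N 3, O 2, S 2, halogen 1):
  atom 1: F (halogen, monovalent) → 0 H
  atom 2: C, bond orders sum to 4 (valence 4) → 0 H
  atom 3: C, bond orders sum to 3 (valence 4) → 1 H
  atom 4: C, bond orders sum to 3 (valence 4) → 1 H
  atom 5: C, bond orders sum to 4 (valence 4) → 0 H
  atom 6: C, bond orders sum to 3 (valence 4) → 1 H
  atom 7: C, bond orders sum to 4 (valence 4) → 0 H
  atom 8: S, bond orders sum to 1 (valence 2) → 1 H
  atom 9: C, bond orders sum to 4 (valence 4) → 0 H
  atom 10: C, bond orders sum to 3 (valence 4) → 1 H
  atom 11: C, bond orders sum to 3 (valence 4) → 1 H
  atom 12: C, bond orders sum to 3 (valence 4) → 1 H
  atom 13: C, bond orders sum to 3 (valence 4) → 1 H
  atom 14: C, bond orders sum to 3 (valence 4) → 1 H
Totals → C:12, H:9, F:1, S:1.

C12H9FS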